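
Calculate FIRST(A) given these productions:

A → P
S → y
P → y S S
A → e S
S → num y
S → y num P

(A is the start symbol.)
To compute FIRST(A), examine every production with A on the left-hand side, reading each right-hand side left to right until a non-nullable symbol is reached.

FIRST sets of the other non-terminals involved (by the same procedure, iterated to a fixed point):
  FIRST(P) = { 'y' }

From A → P:
  - P is a non-terminal: add FIRST(P) \ {ε} = { 'y' }
    P is not nullable, so stop
From A → e S:
  - e is a terminal: add 'e' and stop

Collecting: FIRST(A) = { 'e', 'y' }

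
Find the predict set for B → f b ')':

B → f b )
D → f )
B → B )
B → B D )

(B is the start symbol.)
{ 'f' }

PREDICT(B → f b ')') = (FIRST(RHS) \ {ε}) ∪ (FOLLOW(B) if ε ∈ FIRST(RHS), i.e. RHS ⇒* ε)
FIRST(f b ')') = { 'f' }
ε ∉ FIRST(f b ')'), so FOLLOW(B) is not added.
PREDICT(B → f b ')') = { 'f' }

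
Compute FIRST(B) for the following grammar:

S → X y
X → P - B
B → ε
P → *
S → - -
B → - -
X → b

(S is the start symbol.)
From B → ε:
  - ε-production, so ε ∈ FIRST(B)
From B → - -:
  - '-' is a terminal: add '-' and stop

Collecting: FIRST(B) = { '-', ε }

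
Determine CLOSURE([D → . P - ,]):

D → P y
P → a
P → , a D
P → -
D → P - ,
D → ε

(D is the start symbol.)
To compute CLOSURE, for each item [A → α.Bβ] where B is a non-terminal, add [B → .γ] for all productions B → γ; repeat for the newly added items until nothing changes.

Start with: [D → . P - ,]
  [D → . P - ,] has the dot before P: add [P → . a], [P → . , a D], [P → . -]
No further items can be added.

CLOSURE = { [D → . P - ,], [P → . , a D], [P → . -], [P → . a] }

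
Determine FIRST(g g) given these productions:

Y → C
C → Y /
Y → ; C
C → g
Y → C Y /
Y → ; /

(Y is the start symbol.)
To compute FIRST(g g), process the symbols left to right:
Symbol g is a terminal. Add 'g' and stop.
FIRST(g g) = { 'g' }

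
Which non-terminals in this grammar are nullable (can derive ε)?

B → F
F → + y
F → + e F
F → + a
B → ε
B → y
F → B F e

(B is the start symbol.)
A non-terminal is nullable if it can derive ε (the empty string): either it has an ε-production, or it has a production whose right-hand side consists entirely of nullable non-terminals.

ε-productions: B → ε
So B is immediately nullable.
No further non-terminal can be added: every production for the remaining non-terminals contains a terminal or a non-nullable non-terminal.
Nullable = { 'B' }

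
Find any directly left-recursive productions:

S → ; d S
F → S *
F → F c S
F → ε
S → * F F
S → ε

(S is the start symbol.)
Yes, F is left-recursive

Direct left recursion occurs when N → N α for some non-terminal N (the right-hand side begins with the left-hand side itself).

S → ; d S: starts with ';'
F → S *: starts with S
F → F c S: LEFT RECURSIVE (starts with F)
F → ε: starts with ε
S → * F F: starts with '*'
S → ε: starts with ε

The grammar has direct left recursion on: F.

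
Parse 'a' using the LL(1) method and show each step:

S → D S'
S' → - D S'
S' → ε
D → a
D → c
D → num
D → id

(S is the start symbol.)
Stack is shown with the top on the left.

Stack   Input  Action
---------------------
S $     a $    output S → D S'
D S' $  a $    output D → a
a S' $  a $    match 'a'
S' $    $      output S' → ε
$       $      accept

The string is accepted.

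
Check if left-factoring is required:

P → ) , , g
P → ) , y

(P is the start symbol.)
Yes, P has productions with common prefix ') ,'

Left-factoring is needed when two productions for the same non-terminal
share a common prefix on the right-hand side.

Productions for P:
  P → ) , , g
  P → ) , y

Found common prefix ') ,' in productions for P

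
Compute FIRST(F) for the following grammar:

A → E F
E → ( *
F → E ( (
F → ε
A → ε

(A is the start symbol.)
To compute FIRST(F), examine every production with F on the left-hand side, reading each right-hand side left to right until a non-nullable symbol is reached.

FIRST sets of the other non-terminals involved (by the same procedure, iterated to a fixed point):
  FIRST(E) = { '(' }

From F → E ( (:
  - E is a non-terminal: add FIRST(E) \ {ε} = { '(' }
    E is not nullable, so stop
From F → ε:
  - ε-production, so ε ∈ FIRST(F)

Collecting: FIRST(F) = { '(', ε }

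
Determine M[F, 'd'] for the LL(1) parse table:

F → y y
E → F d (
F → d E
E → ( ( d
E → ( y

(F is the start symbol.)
To find M[F, 'd'], we find productions for F where 'd' is in the predict set (PREDICT(N → α) = (FIRST(α) \ {ε}) ∪ (FOLLOW(N) if α ⇒* ε)).

F → y y: PREDICT = { 'y' }
F → d E: PREDICT = { 'd' }
  'd' is in predict set, so this production goes in M[F, 'd']

M[F, 'd'] = F → d E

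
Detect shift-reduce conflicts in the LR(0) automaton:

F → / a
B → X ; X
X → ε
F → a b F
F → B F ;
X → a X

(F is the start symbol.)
Augment with F' → F and build the canonical LR(0) collection (I0 = CLOSURE({[F' → . F]}), then GOTO on every symbol after a dot until no new states appear). It has 15 states:
  I0: { [B → . X ; X], [F → . / a], [F → . B F ;], [F → . a b F], [F' → . F], [X → . a X], [X → .] }  — shift, reduce
  I1: { [F → / . a] }  — shift
  I2: { [B → . X ; X], [F → . / a], [F → . B F ;], [F → . a b F], [F → B . F ;], [X → . a X], [X → .] }  — shift, reduce
  I3: { [F' → F .] }  — accept
  I4: { [B → X . ; X] }  — shift
  I5: { [F → a . b F], [X → . a X], [X → .], [X → a . X] }  — shift, reduce
  I6: { [X → a X .] }  — reduce
  I7: { [X → . a X], [X → .], [X → a . X] }  — shift, reduce
  I8: { [B → . X ; X], [F → . / a], [F → . B F ;], [F → . a b F], [F → a b . F], [X → . a X], [X → .] }  — shift, reduce
  I9: { [F → a b F .] }  — reduce
  I10: { [B → X ; . X], [X → . a X], [X → .] }  — shift, reduce
  I11: { [B → X ; X .] }  — reduce
  I12: { [F → B F . ;] }  — shift
  I13: { [F → B F ; .] }  — reduce
  I14: { [F → / a .] }  — reduce

I0 contains reduce item [X → .] and shift items [F → . / a], [F → . a b F], [X → . a X] — shift-reduce conflict.
I2 contains reduce item [X → .] and shift items [F → . / a], [F → . a b F], [X → . a X] — shift-reduce conflict.
I5 contains reduce item [X → .] and shift items [F → a . b F], [X → . a X] — shift-reduce conflict.
I7 contains reduce item [X → .] and shift item [X → . a X] — shift-reduce conflict.
I8 contains reduce item [X → .] and shift items [F → . / a], [F → . a b F], [X → . a X] — shift-reduce conflict.
I10 contains reduce item [X → .] and shift item [X → . a X] — shift-reduce conflict.

Answer: Yes — I0: [X → .] vs [F → . / a]; I2: [X → .] vs [F → . / a]; I5: [X → .] vs [F → a . b F]; I7: [X → .] vs [X → . a X]; I8: [X → .] vs [F → . / a]; I10: [X → .] vs [X → . a X]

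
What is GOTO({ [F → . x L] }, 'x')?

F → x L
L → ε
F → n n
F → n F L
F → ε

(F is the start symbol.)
{ [F → x . L], [L → .] }

GOTO(I, 'x') = CLOSURE({ [A → αX.β] : [A → α.Xβ] ∈ I, X = 'x' })

Items with dot before 'x', with the dot advanced:
  [F → . x L] → [F → x . L]
Closure of the advanced items:
  [F → x . L] has the dot before L: add [L → .]

GOTO = { [F → x . L], [L → .] }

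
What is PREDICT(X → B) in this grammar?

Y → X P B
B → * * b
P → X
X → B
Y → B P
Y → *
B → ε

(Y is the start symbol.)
PREDICT(X → B) = (FIRST(RHS) \ {ε}) ∪ (FOLLOW(X) if ε ∈ FIRST(RHS), i.e. RHS ⇒* ε)
FIRST(B) = { '*', ε }
FIRST(B) = { '*', ε }
ε ∈ FIRST(B) (the right-hand side is nullable), so add FOLLOW(X) = { $, '*' }
PREDICT(X → B) = { $, '*' }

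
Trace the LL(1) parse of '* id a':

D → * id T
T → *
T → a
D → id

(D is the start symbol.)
LL(1) parsing maintains a stack (initially the start symbol over $) and the input. At each step: if the stack top is a terminal, match it against the current input token; if it is a non-terminal N, replace it with the RHS of M[N, lookahead] (the unique production whose predict set contains the lookahead).

Stack is shown with the top on the left.

Stack     Input     Action
--------------------------
D $       * id a $  output D → * id T
* id T $  * id a $  match '*'
id T $    id a $    match 'id'
T $       a $       output T → a
a $       a $       match 'a'
$         $         accept

The string is accepted.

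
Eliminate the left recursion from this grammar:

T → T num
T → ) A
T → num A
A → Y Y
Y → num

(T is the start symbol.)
T is directly left-recursive. The standard transformation for
  A → A α₁ | ... | A α_m | β₁ | ... | β_n
is
  A  → β₁ A' | ... | β_n A'
  A' → α₁ A' | ... | α_m A' | ε

T → ) A becomes T → ) A T'
T → num A becomes T → num A T'
T → T num becomes T' → num T'
Add T' → ε

Productions for other non-terminals are unchanged:
  A → Y Y
  Y → num

Resulting grammar:
T → ) A T'
T → num A T'
T' → num T'
T' → ε
A → Y Y
Y → num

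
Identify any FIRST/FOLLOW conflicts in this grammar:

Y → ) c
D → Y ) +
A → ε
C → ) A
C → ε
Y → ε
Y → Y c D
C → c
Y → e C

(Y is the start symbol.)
Yes. Y → ')' c with FOLLOW(Y) on { ')' }; Y → Y c D with FOLLOW(Y) on { ')', 'c' }; C → ')' A with FOLLOW(C) on { ')' }; C → c with FOLLOW(C) on { 'c' }

A FIRST/FOLLOW conflict occurs when a non-terminal N has a nullable alternative N → β (β ⇒* ε) and another alternative N → α with FIRST(α) ∩ FOLLOW(N) ≠ ∅: on such a lookahead the parser cannot decide between expanding α and letting N vanish via β.

Nullable non-terminals: A, C, Y.
FIRST sets used below: FIRST(Y) = { ')', 'c', 'e', ε }
A has a nullable alternative but only one production, so nothing to check.

C: nullable alternative(s) C → ε; FOLLOW(C) = { $, ')', 'c' }
  C → ) A: FIRST \ {ε} = { ')' } — overlaps FOLLOW(C) on { ')' }: CONFLICT
  C → ε: FIRST \ {ε} = { } — this is the only nullable alternative, skip
  C → c: FIRST \ {ε} = { 'c' } — overlaps FOLLOW(C) on { 'c' }: CONFLICT

Y: nullable alternative(s) Y → ε; FOLLOW(Y) = { $, ')', 'c' }
  Y → ) c: FIRST \ {ε} = { ')' } — overlaps FOLLOW(Y) on { ')' }: CONFLICT
  Y → ε: FIRST \ {ε} = { } — this is the only nullable alternative, skip
  Y → Y c D: FIRST \ {ε} = { ')', 'c', 'e' } — overlaps FOLLOW(Y) on { ')', 'c' }: CONFLICT
  Y → e C: FIRST \ {ε} = { 'e' } — disjoint from FOLLOW(Y)

D has no nullable alternative, so no FIRST/FOLLOW check is needed there.

So the grammar has 4 FIRST/FOLLOW conflicts (marked CONFLICT above).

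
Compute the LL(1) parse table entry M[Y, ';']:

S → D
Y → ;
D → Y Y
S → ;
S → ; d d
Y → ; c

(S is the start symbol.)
Y → ;, Y → ; c

To find M[Y, ';'], we find productions for Y where ';' is in the predict set (PREDICT(N → α) = (FIRST(α) \ {ε}) ∪ (FOLLOW(N) if α ⇒* ε)).

Y → ;: PREDICT = { ';' }
  ';' is in predict set, so this production goes in M[Y, ';']
Y → ; c: PREDICT = { ';' }
  ';' is in predict set, so this production goes in M[Y, ';']

M[Y, ';'] = Y → ;, Y → ; c  (a multiply-defined cell — the grammar is not LL(1))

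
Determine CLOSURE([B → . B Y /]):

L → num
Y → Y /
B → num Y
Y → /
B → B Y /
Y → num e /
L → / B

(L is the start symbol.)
{ [B → . B Y /], [B → . num Y] }

Start with: [B → . B Y /]
  [B → . B Y /] has the dot before B: add [B → . num Y]
No further items can be added.

CLOSURE = { [B → . B Y /], [B → . num Y] }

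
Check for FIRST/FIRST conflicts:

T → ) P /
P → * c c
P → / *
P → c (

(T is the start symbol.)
No FIRST/FIRST conflicts.

Productions for P:
  P → * c c: FIRST = { '*' }
  P → / *: FIRST = { '/' }
  P → c (: FIRST = { 'c' }
T has only one production, so no FIRST/FIRST conflict is possible there.

All alternatives of each non-terminal have pairwise disjoint FIRST sets.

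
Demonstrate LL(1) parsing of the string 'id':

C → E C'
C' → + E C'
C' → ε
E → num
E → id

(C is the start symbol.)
LL(1) parsing maintains a stack (initially the start symbol over $) and the input. At each step: if the stack top is a terminal, match it against the current input token; if it is a non-terminal N, replace it with the RHS of M[N, lookahead] (the unique production whose predict set contains the lookahead).

Stack is shown with the top on the left.

Stack    Input  Action
----------------------
C $      id $   output C → E C'
E C' $   id $   output E → id
id C' $  id $   match 'id'
C' $     $      output C' → ε
$        $      accept

The string is accepted.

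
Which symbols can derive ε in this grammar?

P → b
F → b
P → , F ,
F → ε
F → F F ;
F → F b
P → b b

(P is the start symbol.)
{ 'F' }

A non-terminal is nullable if it can derive ε (the empty string): either it has an ε-production, or it has a production whose right-hand side consists entirely of nullable non-terminals.

ε-productions: F → ε
So F is immediately nullable.
No further non-terminal can be added: every production for the remaining non-terminals contains a terminal or a non-nullable non-terminal.
Nullable = { 'F' }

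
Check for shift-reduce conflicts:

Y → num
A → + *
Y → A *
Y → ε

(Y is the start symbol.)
Augment with Y' → Y and build the canonical LR(0) collection (I0 = CLOSURE({[Y' → . Y]}), then GOTO on every symbol after a dot until no new states appear). It has 7 states:
  I0: { [A → . + *], [Y → . A *], [Y → . num], [Y → .], [Y' → . Y] }  — shift, reduce
  I1: { [A → + . *] }  — shift
  I2: { [Y → A . *] }  — shift
  I3: { [Y' → Y .] }  — accept
  I4: { [Y → num .] }  — reduce
  I5: { [Y → A * .] }  — reduce
  I6: { [A → + * .] }  — reduce

I0 contains reduce item [Y → .] and shift items [A → . + *], [Y → . num] — shift-reduce conflict.

Answer: Yes — I0: [Y → .] vs [A → . + *]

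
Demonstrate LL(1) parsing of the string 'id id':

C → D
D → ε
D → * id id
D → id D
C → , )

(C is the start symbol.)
LL(1) parsing maintains a stack (initially the start symbol over $) and the input. At each step: if the stack top is a terminal, match it against the current input token; if it is a non-terminal N, replace it with the RHS of M[N, lookahead] (the unique production whose predict set contains the lookahead).

Stack is shown with the top on the left.

Stack   Input    Action
-----------------------
C $     id id $  output C → D
D $     id id $  output D → id D
id D $  id id $  match 'id'
D $     id $     output D → id D
id D $  id $     match 'id'
D $     $        output D → ε
$       $        accept

The string is accepted.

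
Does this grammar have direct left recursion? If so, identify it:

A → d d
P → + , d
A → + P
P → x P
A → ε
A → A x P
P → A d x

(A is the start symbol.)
A → d d: starts with d
P → + , d: starts with '+'
A → + P: starts with '+'
P → x P: starts with x
A → ε: starts with ε
A → A x P: LEFT RECURSIVE (starts with A)
P → A d x: starts with A

The grammar has direct left recursion on: A.

Answer: Yes, A is left-recursive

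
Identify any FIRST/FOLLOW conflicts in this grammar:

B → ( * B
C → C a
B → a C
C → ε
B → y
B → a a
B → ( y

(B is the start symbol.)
A FIRST/FOLLOW conflict occurs when a non-terminal N has a nullable alternative N → β (β ⇒* ε) and another alternative N → α with FIRST(α) ∩ FOLLOW(N) ≠ ∅: on such a lookahead the parser cannot decide between expanding α and letting N vanish via β.

Nullable non-terminals: C.
FIRST sets used below: FIRST(C) = { 'a', ε }

C: nullable alternative(s) C → ε; FOLLOW(C) = { $, 'a' }
  C → C a: FIRST \ {ε} = { 'a' } — overlaps FOLLOW(C) on { 'a' }: CONFLICT
  C → ε: FIRST \ {ε} = { } — this is the only nullable alternative, skip

B has no nullable alternative, so no FIRST/FOLLOW check is needed there.

So the grammar has 1 FIRST/FOLLOW conflict (marked CONFLICT above).

Answer: Yes. C → C a with FOLLOW(C) on { 'a' }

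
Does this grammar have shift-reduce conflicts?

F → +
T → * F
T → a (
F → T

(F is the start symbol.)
No shift-reduce conflicts

A shift-reduce conflict occurs when an LR(0) state has both:
  - a complete (reduce) item [A → α .] (dot at the end), and
  - a shift item [B → β . c γ] (dot before a terminal).

Augment with F' → F and build the canonical LR(0) collection (I0 = CLOSURE({[F' → . F]}), then GOTO on every symbol after a dot until no new states appear). It has 8 states:
  I0: { [F → . +], [F → . T], [F' → . F], [T → . * F], [T → . a (] }  — shift
  I1: { [F → . +], [F → . T], [T → * . F], [T → . * F], [T → . a (] }  — shift
  I2: { [F → + .] }  — reduce
  I3: { [F' → F .] }  — accept
  I4: { [F → T .] }  — reduce
  I5: { [T → a . (] }  — shift
  I6: { [T → a ( .] }  — reduce
  I7: { [T → * F .] }  — reduce

No state contains both a complete item and a shift item.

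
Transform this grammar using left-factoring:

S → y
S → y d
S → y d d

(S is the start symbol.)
Left-factoring transforms A → αβ₁ | αβ₂ into A → αA' and A' → β₁ | β₂
(α is the longest common prefix among the alternatives). Repeat until
no nonterminal has two alternatives with a common prefix.

Round 1: S has alternatives sharing prefix 'y'. Introduce S': S → y S'
  Add: S' → ε
  Add: S' → d
  Add: S' → d d

Round 2: S' has alternatives sharing prefix 'd'. Introduce S'': S' → d S''
  Add: S'' → ε
  Add: S'' → d

No remaining common prefixes — done.

Resulting grammar:
S → y S'
S' → ε
S' → d S''
S'' → ε
S'' → d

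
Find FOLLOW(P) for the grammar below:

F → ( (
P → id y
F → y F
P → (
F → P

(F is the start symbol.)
{ $ }

To compute FOLLOW(P), find every occurrence of P on a right-hand side N → α P β: add FIRST(β) \ {ε}, and if β is empty or nullable also add FOLLOW(N). Iterate to a fixed point.

In F → P: P is at the end, add FOLLOW(F)

The FOLLOW sets referred to above (computed the same way, to a fixed point):
  FOLLOW(F) = { $ }

Taking the union: FOLLOW(P) = { $ }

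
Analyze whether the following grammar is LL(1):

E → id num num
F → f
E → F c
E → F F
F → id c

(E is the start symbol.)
A grammar is LL(1) if for each non-terminal N with multiple productions, the predict sets of those productions are pairwise disjoint, where PREDICT(N → α) = (FIRST(α) \ {ε}) ∪ (FOLLOW(N) if α ⇒* ε).

Relevant sets:
  FIRST(F) = { 'f', 'id' }

For E:
  PREDICT(E → id num num) = { 'id' }
  PREDICT(E → F c) = { 'f', 'id' }
  PREDICT(E → F F) = { 'f', 'id' }
For F:
  PREDICT(F → f) = { 'f' }
  PREDICT(F → id c) = { 'id' }

Conflict found: Predict set conflict for E: { 'id' }
The grammar is NOT LL(1).

Answer: No. Predict set conflict for E: { 'id' }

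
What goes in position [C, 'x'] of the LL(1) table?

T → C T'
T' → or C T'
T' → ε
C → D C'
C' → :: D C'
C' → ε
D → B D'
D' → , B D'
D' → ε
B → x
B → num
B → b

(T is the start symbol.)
To find M[C, 'x'], we find productions for C where 'x' is in the predict set (PREDICT(N → α) = (FIRST(α) \ {ε}) ∪ (FOLLOW(N) if α ⇒* ε)).

Relevant sets:
  FIRST(D) = { 'b', 'num', 'x' }

C → D C': PREDICT = { 'b', 'num', 'x' }
  'x' is in predict set, so this production goes in M[C, 'x']

M[C, 'x'] = C → D C'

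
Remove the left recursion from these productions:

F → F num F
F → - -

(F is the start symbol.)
F → - - F'
F' → num F F'
F' → ε

F is directly left-recursive. The standard transformation for
  A → A α₁ | ... | A α_m | β₁ | ... | β_n
is
  A  → β₁ A' | ... | β_n A'
  A' → α₁ A' | ... | α_m A' | ε

F → - - becomes F → - - F'
F → F num F becomes F' → num F F'
Add F' → ε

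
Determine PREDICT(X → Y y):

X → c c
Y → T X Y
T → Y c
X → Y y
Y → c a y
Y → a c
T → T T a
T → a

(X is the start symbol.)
{ 'a', 'c' }

PREDICT(X → Y y) = (FIRST(RHS) \ {ε}) ∪ (FOLLOW(X) if ε ∈ FIRST(RHS), i.e. RHS ⇒* ε)
FIRST(Y) = { 'a', 'c' }
FIRST(Y y) = { 'a', 'c' }
ε ∉ FIRST(Y y), so FOLLOW(X) is not added.
PREDICT(X → Y y) = { 'a', 'c' }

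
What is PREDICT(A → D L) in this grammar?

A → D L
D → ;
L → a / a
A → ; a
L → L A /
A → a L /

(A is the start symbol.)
{ ';' }

PREDICT(A → D L) = (FIRST(RHS) \ {ε}) ∪ (FOLLOW(A) if ε ∈ FIRST(RHS), i.e. RHS ⇒* ε)
FIRST(D) = { ';' }
FIRST(D L) = { ';' }
ε ∉ FIRST(D L), so FOLLOW(A) is not added.
PREDICT(A → D L) = { ';' }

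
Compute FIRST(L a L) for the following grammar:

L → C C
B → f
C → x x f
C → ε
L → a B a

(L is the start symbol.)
FIRST sets of the non-terminals involved (from the grammar, by fixed-point iteration):
  FIRST(L) = { 'a', 'x', ε }

To compute FIRST(L a L), process the symbols left to right:
Symbol L is a non-terminal. Add FIRST(L) \ {ε} = { 'a', 'x' }
L is nullable (ε ∈ FIRST(L)), continue to the next symbol.
Symbol a is a terminal. Add 'a' and stop.
FIRST(L a L) = { 'a', 'x' }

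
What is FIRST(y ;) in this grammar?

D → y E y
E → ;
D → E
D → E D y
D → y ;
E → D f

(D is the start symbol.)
{ 'y' }

To compute FIRST(y ;), process the symbols left to right:
Symbol y is a terminal. Add 'y' and stop.
FIRST(y ;) = { 'y' }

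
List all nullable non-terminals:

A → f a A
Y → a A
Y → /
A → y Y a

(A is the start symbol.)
None

A non-terminal is nullable if it can derive ε (the empty string): either it has an ε-production, or it has a production whose right-hand side consists entirely of nullable non-terminals.

There are no ε-productions, so no non-terminal can derive ε.
No non-terminals are nullable.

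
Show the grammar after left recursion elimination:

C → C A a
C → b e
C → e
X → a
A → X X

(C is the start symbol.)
C is directly left-recursive. The standard transformation for
  A → A α₁ | ... | A α_m | β₁ | ... | β_n
is
  A  → β₁ A' | ... | β_n A'
  A' → α₁ A' | ... | α_m A' | ε

C → b e becomes C → b e C'
C → e becomes C → e C'
C → C A a becomes C' → A a C'
Add C' → ε

Productions for other non-terminals are unchanged:
  X → a
  A → X X

Resulting grammar:
C → b e C'
C → e C'
C' → A a C'
C' → ε
X → a
A → X X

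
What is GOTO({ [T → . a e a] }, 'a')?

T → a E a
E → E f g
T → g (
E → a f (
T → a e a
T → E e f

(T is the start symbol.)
{ [T → a . e a] }

GOTO(I, 'a') = CLOSURE({ [A → αX.β] : [A → α.Xβ] ∈ I, X = 'a' })

Items with dot before 'a', with the dot advanced:
  [T → . a e a] → [T → a . e a]
Closure adds nothing (no advanced item has the dot before a non-terminal).

GOTO = { [T → a . e a] }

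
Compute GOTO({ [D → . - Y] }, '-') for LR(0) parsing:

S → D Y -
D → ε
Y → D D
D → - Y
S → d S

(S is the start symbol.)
{ [D → - . Y], [D → . - Y], [D → .], [Y → . D D] }

GOTO(I, '-') = CLOSURE({ [A → αX.β] : [A → α.Xβ] ∈ I, X = '-' })

Items with dot before '-', with the dot advanced:
  [D → . - Y] → [D → - . Y]
Closure of the advanced items:
  [D → - . Y] has the dot before Y: add [Y → . D D]
  [Y → . D D] has the dot before D: add [D → .], [D → . - Y]

GOTO = { [D → - . Y], [D → . - Y], [D → .], [Y → . D D] }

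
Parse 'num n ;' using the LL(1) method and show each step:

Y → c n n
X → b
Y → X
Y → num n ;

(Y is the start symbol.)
Stack is shown with the top on the left.

Stack      Input      Action
----------------------------
Y $        num n ; $  output Y → num n ;
num n ; $  num n ; $  match 'num'
n ; $      n ; $      match 'n'
; $        ; $        match ';'
$          $          accept

The string is accepted.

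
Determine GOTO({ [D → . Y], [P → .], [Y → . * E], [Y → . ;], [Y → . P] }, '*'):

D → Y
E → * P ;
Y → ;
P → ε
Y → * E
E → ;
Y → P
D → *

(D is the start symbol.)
{ [E → . * P ;], [E → . ;], [Y → * . E] }

GOTO(I, '*') = CLOSURE({ [A → αX.β] : [A → α.Xβ] ∈ I, X = '*' })

Items with dot before '*', with the dot advanced:
  [Y → . * E] → [Y → * . E]
Closure of the advanced items:
  [Y → * . E] has the dot before E: add [E → . * P ;], [E → . ;]

GOTO = { [E → . * P ;], [E → . ;], [Y → * . E] }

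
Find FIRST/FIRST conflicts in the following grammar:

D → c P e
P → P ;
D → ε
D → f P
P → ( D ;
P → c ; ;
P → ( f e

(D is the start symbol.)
A FIRST/FIRST conflict occurs when two productions N → α and N → β for the same non-terminal have FIRST(α) ∩ FIRST(β) ≠ ∅ (with ε ∈ FIRST of a nullable right-hand side, so two nullable alternatives also conflict).

FIRST sets of the non-terminals at (or reachable through a nullable prefix from) the front of some alternative:
  FIRST(P) = { '(', 'c' }

Productions for D:
  D → c P e: FIRST = { 'c' }
  D → ε: FIRST = { ε }
  D → f P: FIRST = { 'f' }
Productions for P:
  P → P ;: FIRST = { '(', 'c' }
  P → ( D ;: FIRST = { '(' }
  P → c ; ;: FIRST = { 'c' }
  P → ( f e: FIRST = { '(' }

Conflict for P: P → P ; and P → ( D ;
  Overlap: { '(' }
Conflict for P: P → P ; and P → c ; ;
  Overlap: { 'c' }
Conflict for P: P → P ; and P → ( f e
  Overlap: { '(' }
Conflict for P: P → ( D ; and P → ( f e
  Overlap: { '(' }

Answer: Yes. P → P ';' / P → '(' D ';' on { '(' }; P → P ';' / P → c ';' ';' on { 'c' }; P → P ';' / P → '(' f e on { '(' }; P → '(' D ';' / P → '(' f e on { '(' }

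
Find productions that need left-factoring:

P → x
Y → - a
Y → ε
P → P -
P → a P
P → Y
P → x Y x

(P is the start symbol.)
Yes, P has productions with common prefix 'x'

Left-factoring is needed when two productions for the same non-terminal
share a common prefix on the right-hand side.

Productions for P:
  P → x
  P → P -
  P → a P
  P → Y
  P → x Y x
Productions for Y:
  Y → - a
  Y → ε

Found common prefix 'x' in productions for P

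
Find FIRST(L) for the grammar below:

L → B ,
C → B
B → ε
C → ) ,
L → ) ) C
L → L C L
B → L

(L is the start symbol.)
To compute FIRST(L), examine every production with L on the left-hand side, reading each right-hand side left to right until a non-nullable symbol is reached.

FIRST sets of the other non-terminals involved (by the same procedure, iterated to a fixed point):
  FIRST(B) = { ')', ',', ε }

From L → B ,:
  - B is a non-terminal: add FIRST(B) \ {ε} = { ')', ',' }
    B is nullable, so continue to the next symbol
  - ',' is a terminal: add ',' and stop
From L → ) ) C:
  - ')' is a terminal: add ')' and stop
From L → L C L:
  - L is the symbol being defined: contributes nothing new
    L is not nullable, so stop

Collecting: FIRST(L) = { ')', ',' }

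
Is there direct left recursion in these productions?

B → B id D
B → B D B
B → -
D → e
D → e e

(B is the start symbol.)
Direct left recursion occurs when N → N α for some non-terminal N (the right-hand side begins with the left-hand side itself).

B → B id D: LEFT RECURSIVE (starts with B)
B → B D B: LEFT RECURSIVE (starts with B)
B → -: starts with '-'
D → e: starts with e
D → e e: starts with e

The grammar has direct left recursion on: B.

Answer: Yes, B is left-recursive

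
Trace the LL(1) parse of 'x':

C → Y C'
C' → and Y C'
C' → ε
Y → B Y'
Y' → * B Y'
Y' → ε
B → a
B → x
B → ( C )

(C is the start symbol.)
LL(1) parsing maintains a stack (initially the start symbol over $) and the input. At each step: if the stack top is a terminal, match it against the current input token; if it is a non-terminal N, replace it with the RHS of M[N, lookahead] (the unique production whose predict set contains the lookahead).

Stack is shown with the top on the left.

Stack      Input  Action
------------------------
C $        x $    output C → Y C'
Y C' $     x $    output Y → B Y'
B Y' C' $  x $    output B → x
x Y' C' $  x $    match 'x'
Y' C' $    $      output Y' → ε
C' $       $      output C' → ε
$          $      accept

The string is accepted.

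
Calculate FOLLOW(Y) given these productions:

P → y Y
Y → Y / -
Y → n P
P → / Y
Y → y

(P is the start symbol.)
{ $, '/' }

To compute FOLLOW(Y), find every occurrence of Y on a right-hand side N → α Y β: add FIRST(β) \ {ε}, and if β is empty or nullable also add FOLLOW(N). Iterate to a fixed point.

In P → y Y: Y is at the end, add FOLLOW(P)
In Y → Y / -: Y is followed by '/' '-', add FIRST('/' '-') \ {ε} = { '/' }
In P → / Y: Y is at the end, add FOLLOW(P)

The FOLLOW sets referred to above (computed the same way, to a fixed point):
  FOLLOW(P) = { $, '/' }

Taking the union: FOLLOW(Y) = { $, '/' }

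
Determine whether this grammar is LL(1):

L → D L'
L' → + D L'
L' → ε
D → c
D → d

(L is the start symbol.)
Yes, the grammar is LL(1).

Relevant sets:
  FOLLOW(L') = { $ }

For L':
  PREDICT(L' → '+' D L') = { '+' }
  PREDICT(L' → ε) = { $ }
For D:
  PREDICT(D → c) = { 'c' }
  PREDICT(D → d) = { 'd' }
L has a single production, so nothing to check there.

All predict sets are disjoint. The grammar IS LL(1).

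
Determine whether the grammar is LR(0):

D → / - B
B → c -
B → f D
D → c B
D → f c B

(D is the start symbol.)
Yes, the grammar is LR(0)

A grammar is LR(0) if no state in the canonical LR(0) collection has:
  - both a shift item (dot before a terminal) and a complete item (shift-reduce conflict), or
  - two or more complete items (reduce-reduce conflict; the accept item [D' → D .] counts as a complete item here).

Augment with D' → D and build the canonical LR(0) collection (I0 = CLOSURE({[D' → . D]}), then GOTO on every symbol after a dot until no new states appear). It has 14 states:
  I0: { [D → . / - B], [D → . c B], [D → . f c B], [D' → . D] }  — shift
  I1: { [D → / . - B] }  — shift
  I2: { [D' → D .] }  — accept
  I3: { [B → . c -], [B → . f D], [D → c . B] }  — shift
  I4: { [D → f . c B] }  — shift
  I5: { [B → . c -], [B → . f D], [D → f c . B] }  — shift
  I6: { [D → f c B .] }  — reduce
  I7: { [B → c . -] }  — shift
  I8: { [B → f . D], [D → . / - B], [D → . c B], [D → . f c B] }  — shift
  I9: { [B → f D .] }  — reduce
  I10: { [B → c - .] }  — reduce
  I11: { [D → c B .] }  — reduce
  I12: { [B → . c -], [B → . f D], [D → / - . B] }  — shift
  I13: { [D → / - B .] }  — reduce

Every state is either a pure shift/goto state or contains exactly one complete item and nothing to shift — no conflicts. The grammar is LR(0).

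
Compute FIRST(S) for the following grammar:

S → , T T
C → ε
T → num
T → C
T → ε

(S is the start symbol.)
{ ',' }

To compute FIRST(S), examine every production with S on the left-hand side, reading each right-hand side left to right until a non-nullable symbol is reached.

From S → , T T:
  - ',' is a terminal: add ',' and stop

Collecting: FIRST(S) = { ',' }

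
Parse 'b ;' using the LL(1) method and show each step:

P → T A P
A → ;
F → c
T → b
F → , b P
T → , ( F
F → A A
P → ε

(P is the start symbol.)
Stack is shown with the top on the left.

Stack    Input  Action
----------------------
P $      b ; $  output P → T A P
T A P $  b ; $  output T → b
b A P $  b ; $  match 'b'
A P $    ; $    output A → ;
; P $    ; $    match ';'
P $      $      output P → ε
$        $      accept

The string is accepted.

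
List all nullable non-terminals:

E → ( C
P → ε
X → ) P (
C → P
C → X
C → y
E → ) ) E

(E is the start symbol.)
{ 'C', 'P' }

A non-terminal is nullable if it can derive ε (the empty string): either it has an ε-production, or it has a production whose right-hand side consists entirely of nullable non-terminals.

ε-productions: P → ε
So P is immediately nullable.
C → P: every symbol on the right is nullable, so C is nullable too.
No further non-terminal can be added: every production for the remaining non-terminals contains a terminal or a non-nullable non-terminal.
Nullable = { 'C', 'P' }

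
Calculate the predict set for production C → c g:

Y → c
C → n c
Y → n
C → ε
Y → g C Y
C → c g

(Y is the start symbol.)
{ 'c' }

PREDICT(C → c g) = (FIRST(RHS) \ {ε}) ∪ (FOLLOW(C) if ε ∈ FIRST(RHS), i.e. RHS ⇒* ε)
FIRST(c g) = { 'c' }
ε ∉ FIRST(c g), so FOLLOW(C) is not added.
PREDICT(C → c g) = { 'c' }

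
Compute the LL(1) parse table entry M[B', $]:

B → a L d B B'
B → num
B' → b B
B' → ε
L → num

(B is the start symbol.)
B' → ε

To find M[B', $], we find productions for B' where $ is in the predict set (PREDICT(N → α) = (FIRST(α) \ {ε}) ∪ (FOLLOW(N) if α ⇒* ε)).

Relevant sets:
  FOLLOW(B') = { $, 'b' }

B' → b B: PREDICT = { 'b' }
B' → ε: PREDICT = { $, 'b' }
  $ is in predict set, so this production goes in M[B', $]

M[B', $] = B' → ε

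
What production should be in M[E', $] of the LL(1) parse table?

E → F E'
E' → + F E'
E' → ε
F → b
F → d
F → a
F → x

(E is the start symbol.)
To find M[E', $], we find productions for E' where $ is in the predict set (PREDICT(N → α) = (FIRST(α) \ {ε}) ∪ (FOLLOW(N) if α ⇒* ε)).

Relevant sets:
  FOLLOW(E') = { $ }

E' → + F E': PREDICT = { '+' }
E' → ε: PREDICT = { $ }
  $ is in predict set, so this production goes in M[E', $]

M[E', $] = E' → ε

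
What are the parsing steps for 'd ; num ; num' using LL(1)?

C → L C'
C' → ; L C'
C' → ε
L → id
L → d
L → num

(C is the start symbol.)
LL(1) parsing maintains a stack (initially the start symbol over $) and the input. At each step: if the stack top is a terminal, match it against the current input token; if it is a non-terminal N, replace it with the RHS of M[N, lookahead] (the unique production whose predict set contains the lookahead).

Stack is shown with the top on the left.

Stack     Input            Action
---------------------------------
C $       d ; num ; num $  output C → L C'
L C' $    d ; num ; num $  output L → d
d C' $    d ; num ; num $  match 'd'
C' $      ; num ; num $    output C' → ; L C'
; L C' $  ; num ; num $    match ';'
L C' $    num ; num $      output L → num
num C' $  num ; num $      match 'num'
C' $      ; num $          output C' → ; L C'
; L C' $  ; num $          match ';'
L C' $    num $            output L → num
num C' $  num $            match 'num'
C' $      $                output C' → ε
$         $                accept

The string is accepted.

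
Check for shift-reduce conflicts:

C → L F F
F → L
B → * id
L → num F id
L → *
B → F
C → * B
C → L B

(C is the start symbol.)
Augment with C' → C and build the canonical LR(0) collection (I0 = CLOSURE({[C' → . C]}), then GOTO on every symbol after a dot until no new states appear). It has 16 states:
  I0: { [C → . * B], [C → . L B], [C → . L F F], [C' → . C], [L → . *], [L → . num F id] }  — shift
  I1: { [B → . * id], [B → . F], [C → * . B], [F → . L], [L → * .], [L → . *], [L → . num F id] }  — shift, reduce
  I2: { [C' → C .] }  — accept
  I3: { [B → . * id], [B → . F], [C → L . B], [C → L . F F], [F → . L], [L → . *], [L → . num F id] }  — shift
  I4: { [F → . L], [L → . *], [L → . num F id], [L → num . F id] }  — shift
  I5: { [L → * .] }  — reduce
  I6: { [L → num F . id] }  — shift
  I7: { [F → L .] }  — reduce
  I8: { [L → num F id .] }  — reduce
  I9: { [B → * . id], [L → * .] }  — shift, reduce
  I10: { [C → L B .] }  — reduce
  I11: { [B → F .], [C → L F . F], [F → . L], [L → . *], [L → . num F id] }  — shift, reduce
  I12: { [C → L F F .] }  — reduce
  I13: { [B → * id .] }  — reduce
  I14: { [C → * B .] }  — reduce
  I15: { [B → F .] }  — reduce

I1 contains reduce item [L → * .] and shift items [B → . * id], [L → . *], [L → . num F id] — shift-reduce conflict.
I9 contains reduce item [L → * .] and shift item [B → * . id] — shift-reduce conflict.
I11 contains reduce item [B → F .] and shift items [L → . *], [L → . num F id] — shift-reduce conflict.

Answer: Yes — I1: [L → * .] vs [B → . * id]; I9: [L → * .] vs [B → * . id]; I11: [B → F .] vs [L → . *]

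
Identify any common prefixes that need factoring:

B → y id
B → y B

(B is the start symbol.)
Yes, B has productions with common prefix 'y'

Left-factoring is needed when two productions for the same non-terminal
share a common prefix on the right-hand side.

Productions for B:
  B → y id
  B → y B

Found common prefix 'y' in productions for B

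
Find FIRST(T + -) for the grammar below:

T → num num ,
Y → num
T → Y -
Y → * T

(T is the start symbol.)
{ '*', 'num' }

FIRST sets of the non-terminals involved (from the grammar, by fixed-point iteration):
  FIRST(T) = { '*', 'num' }

To compute FIRST(T + -), process the symbols left to right:
Symbol T is a non-terminal. Add FIRST(T) \ {ε} = { '*', 'num' }
T is not nullable (ε ∉ FIRST(T)), so stop here.
FIRST(T + -) = { '*', 'num' }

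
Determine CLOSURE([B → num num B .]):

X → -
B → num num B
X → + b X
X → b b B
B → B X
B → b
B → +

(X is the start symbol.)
{ [B → num num B .] }

To compute CLOSURE, for each item [A → α.Bβ] where B is a non-terminal, add [B → .γ] for all productions B → γ; repeat for the newly added items until nothing changes.

Start with: [B → num num B .]
The dot is at the end, so nothing is added.

CLOSURE = { [B → num num B .] }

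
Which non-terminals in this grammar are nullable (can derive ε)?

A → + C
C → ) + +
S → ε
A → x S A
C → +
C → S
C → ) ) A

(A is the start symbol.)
{ 'C', 'S' }

A non-terminal is nullable if it can derive ε (the empty string): either it has an ε-production, or it has a production whose right-hand side consists entirely of nullable non-terminals.

ε-productions: S → ε
So S is immediately nullable.
C → S: every symbol on the right is nullable, so C is nullable too.
No further non-terminal can be added: every production for the remaining non-terminals contains a terminal or a non-nullable non-terminal.
Nullable = { 'C', 'S' }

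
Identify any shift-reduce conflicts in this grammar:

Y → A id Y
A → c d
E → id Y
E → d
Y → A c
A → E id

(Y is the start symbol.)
A shift-reduce conflict occurs when an LR(0) state has both:
  - a complete (reduce) item [A → α .] (dot at the end), and
  - a shift item [B → β . c γ] (dot before a terminal).

Augment with Y' → Y and build the canonical LR(0) collection (I0 = CLOSURE({[Y' → . Y]}), then GOTO on every symbol after a dot until no new states appear). It has 13 states:
  I0: { [A → . E id], [A → . c d], [E → . d], [E → . id Y], [Y → . A c], [Y → . A id Y], [Y' → . Y] }  — shift
  I1: { [Y → A . c], [Y → A . id Y] }  — shift
  I2: { [A → E . id] }  — shift
  I3: { [Y' → Y .] }  — accept
  I4: { [A → c . d] }  — shift
  I5: { [E → d .] }  — reduce
  I6: { [A → . E id], [A → . c d], [E → . d], [E → . id Y], [E → id . Y], [Y → . A c], [Y → . A id Y] }  — shift
  I7: { [E → id Y .] }  — reduce
  I8: { [A → c d .] }  — reduce
  I9: { [A → E id .] }  — reduce
  I10: { [Y → A c .] }  — reduce
  I11: { [A → . E id], [A → . c d], [E → . d], [E → . id Y], [Y → . A c], [Y → . A id Y], [Y → A id . Y] }  — shift
  I12: { [Y → A id Y .] }  — reduce

No state contains both a complete item and a shift item.

Answer: No shift-reduce conflicts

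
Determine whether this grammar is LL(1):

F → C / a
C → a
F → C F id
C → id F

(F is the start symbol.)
No. Predict set conflict for F: { 'a', 'id' }

Relevant sets:
  FIRST(C) = { 'a', 'id' }

For F:
  PREDICT(F → C '/' a) = { 'a', 'id' }
  PREDICT(F → C F id) = { 'a', 'id' }
For C:
  PREDICT(C → a) = { 'a' }
  PREDICT(C → id F) = { 'id' }

Conflict found: Predict set conflict for F: { 'a', 'id' }
The grammar is NOT LL(1).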